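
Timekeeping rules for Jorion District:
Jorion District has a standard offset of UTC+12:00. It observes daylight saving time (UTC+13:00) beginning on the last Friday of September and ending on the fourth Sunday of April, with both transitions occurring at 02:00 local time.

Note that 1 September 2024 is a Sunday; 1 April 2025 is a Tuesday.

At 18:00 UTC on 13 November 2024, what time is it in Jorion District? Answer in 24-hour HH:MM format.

07:00

1 September 2024 is a Sunday, so Fridays fall on 6, 13, 20, 27; the last is September 27.
1 April 2025 is a Tuesday, so the first Sunday is April 6 and the fourth is April 27.
At the standard offset (UTC+12:00), 18:00 UTC + 12h = 06:00 Jorion District standard time (rolling into the next day, 14 November 2024).
Daylight saving runs 27 September 2024 – 27 April 2025; the standard-time date in Jorion District, 14 November 2024, is inside that window, so Jorion District is at UTC+13:00.
18:00 UTC + 13h = 07:00 local (rolling into the next day, 14 November 2024).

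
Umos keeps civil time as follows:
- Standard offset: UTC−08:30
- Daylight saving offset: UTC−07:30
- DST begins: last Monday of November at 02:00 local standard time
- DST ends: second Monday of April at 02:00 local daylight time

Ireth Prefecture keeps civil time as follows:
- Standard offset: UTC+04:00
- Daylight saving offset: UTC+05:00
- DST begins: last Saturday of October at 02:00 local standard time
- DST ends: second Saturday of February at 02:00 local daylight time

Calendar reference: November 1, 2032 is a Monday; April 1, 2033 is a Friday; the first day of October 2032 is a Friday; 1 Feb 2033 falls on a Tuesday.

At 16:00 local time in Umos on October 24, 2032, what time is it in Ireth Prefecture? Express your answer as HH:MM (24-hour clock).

04:30

1 November 2032 is a Monday, so Mondays fall on 1, 8, 15, 22, 29; the last is November 29.
1 April 2033 is a Friday, so the first Monday is April 4 and the second is April 11.
October 24, 2032 is outside the daylight-saving period (29 November 2032 – 11 April 2033), so Umos is on standard time, UTC−08:30.
16:00 Umos + 8h30m = 00:30 UTC (rolling into the next day, 25 October 2032).
1 October 2032 is a Friday, so Saturdays fall on 2, 9, 16, 23, 30; the last is October 30.
1 February 2033 is a Tuesday, so the first Saturday is February 5 and the second is February 12.
At the standard offset (UTC+04:00), 00:30 UTC + 4h = 04:30 Ireth Prefecture standard time.
The standard-time date in Ireth Prefecture, October 25, 2032, does not fall between 30 October 2032 and 12 February 2033, so daylight saving is not in effect and Ireth Prefecture is at UTC+04:00.
00:30 UTC + 4h = 04:30 Ireth Prefecture.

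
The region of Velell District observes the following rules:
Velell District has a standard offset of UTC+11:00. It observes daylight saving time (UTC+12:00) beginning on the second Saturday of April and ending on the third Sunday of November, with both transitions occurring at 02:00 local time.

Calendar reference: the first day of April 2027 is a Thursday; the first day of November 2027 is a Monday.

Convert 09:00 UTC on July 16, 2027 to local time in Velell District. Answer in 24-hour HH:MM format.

1 April 2027 is a Thursday, so the first Saturday is April 3 and the second is April 10.
1 November 2027 is a Monday, so the first Sunday is November 7 and the third is November 21.
At the standard offset (UTC+11:00), 09:00 UTC + 11h = 20:00 Velell District standard time.
Daylight saving runs 10 April – 21 November; the standard-time date in Velell District, July 16, 2027, is inside that window, so Velell District is at UTC+12:00.
09:00 UTC + 12h = 21:00 local.

21:00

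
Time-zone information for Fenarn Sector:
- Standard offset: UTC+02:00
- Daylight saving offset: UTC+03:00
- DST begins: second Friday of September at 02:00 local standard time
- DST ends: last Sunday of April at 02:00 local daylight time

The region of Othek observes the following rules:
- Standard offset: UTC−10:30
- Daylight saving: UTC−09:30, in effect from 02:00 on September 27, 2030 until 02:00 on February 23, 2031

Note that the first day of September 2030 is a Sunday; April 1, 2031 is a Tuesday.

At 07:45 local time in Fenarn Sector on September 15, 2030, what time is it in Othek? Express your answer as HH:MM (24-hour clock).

1 September 2030 is a Sunday, so the first Friday is September 6 and the second is September 13.
1 April 2031 is a Tuesday, so Sundays fall on 6, 13, 20, 27; the last is April 27.
Daylight saving runs 13 September 2030 – 27 April 2031; September 15, 2030 is inside that window, so Fenarn Sector is at UTC+03:00.
07:45 Fenarn Sector − 3h = 04:45 UTC.
At the standard offset (UTC−10:30), 04:45 UTC − 10h30m = 18:15 Othek standard time (rolling into the previous day, 14 September 2030).
Daylight saving runs 27 September 2030 – 23 February 2031; the standard-time date in Othek, September 14, 2030, is outside that window, so Othek is on standard time at UTC−10:30.
04:45 UTC − 10h30m = 18:15 Othek (rolling into the previous day, 14 September 2030).

18:15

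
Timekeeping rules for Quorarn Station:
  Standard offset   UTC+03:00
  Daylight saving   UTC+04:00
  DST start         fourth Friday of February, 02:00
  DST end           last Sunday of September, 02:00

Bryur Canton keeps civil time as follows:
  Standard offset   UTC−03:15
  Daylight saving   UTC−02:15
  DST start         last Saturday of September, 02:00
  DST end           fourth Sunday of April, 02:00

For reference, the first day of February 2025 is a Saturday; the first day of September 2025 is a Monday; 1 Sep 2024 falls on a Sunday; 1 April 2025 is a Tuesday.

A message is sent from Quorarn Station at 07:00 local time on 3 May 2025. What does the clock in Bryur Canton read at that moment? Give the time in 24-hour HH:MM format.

23:45

1 February 2025 is a Saturday, so the first Friday is February 7 and the fourth is February 28.
1 September 2025 is a Monday, so Sundays fall on 7, 14, 21, 28; the last is September 28.
3 May 2025 lies within the daylight-saving period (28 February – 28 September), so Quorarn Station is on daylight time, UTC+04:00.
07:00 Quorarn Station − 4h = 03:00 UTC.
1 September 2024 is a Sunday, so Saturdays fall on 7, 14, 21, 28; the last is September 28.
1 April 2025 is a Tuesday, so the first Sunday is April 6 and the fourth is April 27.
At the standard offset (UTC−03:15), 03:00 UTC − 3h15m = 23:45 Bryur Canton standard time (rolling into the previous day, 2 May 2025).
Daylight saving runs 28 September 2024 – 27 April 2025; the standard-time date in Bryur Canton, 2 May 2025, is outside that window, so Bryur Canton is on standard time at UTC−03:15.
03:00 UTC − 3h15m = 23:45 Bryur Canton (rolling into the previous day, 2 May 2025).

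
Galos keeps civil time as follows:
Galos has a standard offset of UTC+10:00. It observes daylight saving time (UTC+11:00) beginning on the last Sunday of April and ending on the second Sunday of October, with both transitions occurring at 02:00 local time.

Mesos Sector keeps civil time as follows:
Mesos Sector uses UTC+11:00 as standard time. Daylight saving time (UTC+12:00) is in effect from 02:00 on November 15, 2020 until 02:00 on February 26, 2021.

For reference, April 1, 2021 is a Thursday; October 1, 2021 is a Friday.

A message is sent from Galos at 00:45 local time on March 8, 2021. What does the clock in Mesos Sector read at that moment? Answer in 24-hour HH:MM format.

01:45

1 April 2021 is a Thursday, so Sundays fall on 4, 11, 18, 25; the last is April 25.
1 October 2021 is a Friday, so the first Sunday is October 3 and the second is October 10.
March 8, 2021 does not fall between 25 April and 10 October, so daylight saving is not in effect and Galos is at UTC+10:00.
00:45 Galos − 10h = 14:45 UTC (rolling into the previous day, 7 March 2021).
At the standard offset (UTC+11:00), 14:45 UTC + 11h = 01:45 Mesos Sector standard time (rolling into the next day, 8 March 2021).
The standard-time date in Mesos Sector, March 8, 2021, does not fall between 15 November 2020 and 26 February 2021, so daylight saving is not in effect and Mesos Sector is at UTC+11:00.
14:45 UTC + 11h = 01:45 Mesos Sector (rolling into the next day, 8 March 2021).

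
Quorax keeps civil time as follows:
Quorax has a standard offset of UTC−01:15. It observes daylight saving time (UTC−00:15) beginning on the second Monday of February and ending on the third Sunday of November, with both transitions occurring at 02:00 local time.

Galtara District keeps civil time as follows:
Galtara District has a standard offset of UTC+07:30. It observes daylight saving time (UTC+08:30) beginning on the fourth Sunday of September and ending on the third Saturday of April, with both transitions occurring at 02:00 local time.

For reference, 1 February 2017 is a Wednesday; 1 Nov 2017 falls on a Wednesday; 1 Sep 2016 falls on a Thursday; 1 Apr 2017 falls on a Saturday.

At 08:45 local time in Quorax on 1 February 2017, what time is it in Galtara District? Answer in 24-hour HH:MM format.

1 February 2017 is a Wednesday, so the first Monday is February 6 and the second is February 13.
1 November 2017 is a Wednesday, so the first Sunday is November 5 and the third is November 19.
1 February 2017 does not fall between 13 February and 19 November, so daylight saving is not in effect and Quorax is at UTC−01:15.
08:45 Quorax + 1h15m = 10:00 UTC.
1 September 2016 is a Thursday, so the first Sunday is September 4 and the fourth is September 25.
1 April 2017 is a Saturday, so the first Saturday is April 1 and the third is April 15.
At the standard offset (UTC+07:30), 10:00 UTC + 7h30m = 17:30 Galtara District standard time.
The standard-time date in Galtara District, 1 February 2017, falls between 25 September 2016 and 15 April 2017, so daylight saving is in effect and Galtara District is at UTC+08:30.
10:00 UTC + 8h30m = 18:30 Galtara District.

18:30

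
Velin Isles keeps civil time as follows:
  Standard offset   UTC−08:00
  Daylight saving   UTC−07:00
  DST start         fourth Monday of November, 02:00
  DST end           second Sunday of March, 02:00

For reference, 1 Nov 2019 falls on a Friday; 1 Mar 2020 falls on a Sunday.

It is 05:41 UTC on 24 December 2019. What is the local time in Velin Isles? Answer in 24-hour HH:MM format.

22:41

1 November 2019 is a Friday, so the first Monday is November 4 and the fourth is November 25.
1 March 2020 is a Sunday, so the first Sunday is March 1 and the second is March 8.
At the standard offset (UTC−08:00), 05:41 UTC − 8h = 21:41 Velin Isles standard time (rolling into the previous day, 23 December 2019).
The standard-time date in Velin Isles, 23 December 2019, lies within the daylight-saving period (25 November 2019 – 8 March 2020), so Velin Isles is on daylight time, UTC−07:00.
05:41 UTC − 7h = 22:41 local (rolling into the previous day, 23 December 2019).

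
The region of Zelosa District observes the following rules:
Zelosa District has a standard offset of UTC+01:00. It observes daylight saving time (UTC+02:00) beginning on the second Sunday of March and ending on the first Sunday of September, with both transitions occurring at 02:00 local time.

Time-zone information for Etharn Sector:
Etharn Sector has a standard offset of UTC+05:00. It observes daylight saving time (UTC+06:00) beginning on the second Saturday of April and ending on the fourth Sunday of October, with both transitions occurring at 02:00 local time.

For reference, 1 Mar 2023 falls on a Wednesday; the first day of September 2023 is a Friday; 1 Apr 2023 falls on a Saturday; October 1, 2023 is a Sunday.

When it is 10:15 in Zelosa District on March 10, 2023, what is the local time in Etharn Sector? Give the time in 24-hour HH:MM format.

14:15

1 March 2023 is a Wednesday, so the first Sunday is March 5 and the second is March 12.
1 September 2023 is a Friday, so the first Sunday is September 3.
Daylight saving runs 12 March – 3 September; March 10, 2023 is outside that window, so Zelosa District is on standard time at UTC+01:00.
10:15 Zelosa District − 1h = 09:15 UTC.
1 April 2023 is a Saturday, so the first Saturday is April 1 and the second is April 8.
1 October 2023 is a Sunday, so the first Sunday is October 1 and the fourth is October 22.
At the standard offset (UTC+05:00), 09:15 UTC + 5h = 14:15 Etharn Sector standard time.
Daylight saving runs 8 April – 22 October; the standard-time date in Etharn Sector, March 10, 2023, is outside that window, so Etharn Sector is on standard time at UTC+05:00.
09:15 UTC + 5h = 14:15 Etharn Sector.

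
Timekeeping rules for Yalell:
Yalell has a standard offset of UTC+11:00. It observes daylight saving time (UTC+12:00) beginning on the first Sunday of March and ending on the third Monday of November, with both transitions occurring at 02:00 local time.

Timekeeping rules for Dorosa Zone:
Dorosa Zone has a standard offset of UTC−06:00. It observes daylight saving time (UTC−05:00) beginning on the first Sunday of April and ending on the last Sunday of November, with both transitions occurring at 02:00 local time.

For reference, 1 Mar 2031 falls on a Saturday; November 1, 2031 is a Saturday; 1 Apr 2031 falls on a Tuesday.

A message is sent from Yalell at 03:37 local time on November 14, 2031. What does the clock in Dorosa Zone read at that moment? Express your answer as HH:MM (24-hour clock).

1 March 2031 is a Saturday, so the first Sunday is March 2.
1 November 2031 is a Saturday, so the first Monday is November 3 and the third is November 17.
November 14, 2031 lies within the daylight-saving period (2 March – 17 November), so Yalell is on daylight time, UTC+12:00.
03:37 Yalell − 12h = 15:37 UTC (rolling into the previous day, 13 November 2031).
1 April 2031 is a Tuesday, so the first Sunday is April 6.
1 November 2031 is a Saturday, so Sundays fall on 2, 9, 16, 23, 30; the last is November 30.
At the standard offset (UTC−06:00), 15:37 UTC − 6h = 09:37 Dorosa Zone standard time.
Daylight saving runs 6 April – 30 November; the standard-time date in Dorosa Zone, November 13, 2031, is inside that window, so Dorosa Zone is at UTC−05:00.
15:37 UTC − 5h = 10:37 Dorosa Zone.

10:37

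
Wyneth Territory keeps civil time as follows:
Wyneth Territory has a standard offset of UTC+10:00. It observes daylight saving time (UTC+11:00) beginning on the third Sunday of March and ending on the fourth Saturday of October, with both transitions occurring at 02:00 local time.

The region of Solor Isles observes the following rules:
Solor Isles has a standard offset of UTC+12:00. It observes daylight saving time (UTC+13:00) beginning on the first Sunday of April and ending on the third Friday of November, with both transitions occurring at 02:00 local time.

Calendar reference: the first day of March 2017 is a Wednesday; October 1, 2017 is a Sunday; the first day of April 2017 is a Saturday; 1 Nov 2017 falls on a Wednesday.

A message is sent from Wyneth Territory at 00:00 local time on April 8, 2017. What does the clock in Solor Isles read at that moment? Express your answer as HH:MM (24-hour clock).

1 March 2017 is a Wednesday, so the first Sunday is March 5 and the third is March 19.
1 October 2017 is a Sunday, so the first Saturday is October 7 and the fourth is October 28.
Daylight saving runs 19 March – 28 October; April 8, 2017 is inside that window, so Wyneth Territory is at UTC+11:00.
00:00 Wyneth Territory − 11h = 13:00 UTC (rolling into the previous day, 7 April 2017).
1 April 2017 is a Saturday, so the first Sunday is April 2.
1 November 2017 is a Wednesday, so the first Friday is November 3 and the third is November 17.
At the standard offset (UTC+12:00), 13:00 UTC + 12h = 01:00 Solor Isles standard time (rolling into the next day, 8 April 2017).
The standard-time date in Solor Isles, April 8, 2017, lies within the daylight-saving period (2 April – 17 November), so Solor Isles is on daylight time, UTC+13:00.
13:00 UTC + 13h = 02:00 Solor Isles (rolling into the next day, 8 April 2017).

02:00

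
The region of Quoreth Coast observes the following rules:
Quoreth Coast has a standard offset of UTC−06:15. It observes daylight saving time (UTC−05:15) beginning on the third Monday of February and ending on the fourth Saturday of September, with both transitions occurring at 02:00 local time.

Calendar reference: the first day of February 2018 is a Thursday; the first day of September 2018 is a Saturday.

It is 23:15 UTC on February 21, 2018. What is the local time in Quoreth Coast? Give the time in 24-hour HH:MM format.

18:00

1 February 2018 is a Thursday, so the first Monday is February 5 and the third is February 19.
1 September 2018 is a Saturday, so the first Saturday is September 1 and the fourth is September 22.
At the standard offset (UTC−06:15), 23:15 UTC − 6h15m = 17:00 Quoreth Coast standard time.
The standard-time date in Quoreth Coast, February 21, 2018, lies within the daylight-saving period (19 February – 22 September), so Quoreth Coast is on daylight time, UTC−05:15.
23:15 UTC − 5h15m = 18:00 local.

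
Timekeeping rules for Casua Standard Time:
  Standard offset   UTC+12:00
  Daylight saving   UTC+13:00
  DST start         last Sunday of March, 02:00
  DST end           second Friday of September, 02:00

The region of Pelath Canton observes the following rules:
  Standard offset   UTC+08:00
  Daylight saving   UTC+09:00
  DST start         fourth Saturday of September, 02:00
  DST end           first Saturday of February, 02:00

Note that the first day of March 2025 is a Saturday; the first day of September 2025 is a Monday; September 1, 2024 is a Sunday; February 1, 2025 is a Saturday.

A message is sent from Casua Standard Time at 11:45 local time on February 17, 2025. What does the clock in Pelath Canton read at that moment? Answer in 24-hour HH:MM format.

1 March 2025 is a Saturday, so Sundays fall on 2, 9, 16, 23, 30; the last is March 30.
1 September 2025 is a Monday, so the first Friday is September 5 and the second is September 12.
February 17, 2025 is outside the daylight-saving period (30 March – 12 September), so Casua Standard Time is on standard time, UTC+12:00.
11:45 Casua Standard Time − 12h = 23:45 UTC (rolling into the previous day, 16 February 2025).
1 September 2024 is a Sunday, so the first Saturday is September 7 and the fourth is September 28.
1 February 2025 is a Saturday, so the first Saturday is February 1.
At the standard offset (UTC+08:00), 23:45 UTC + 8h = 07:45 Pelath Canton standard time (rolling into the next day, 17 February 2025).
The standard-time date in Pelath Canton, February 17, 2025, is outside the daylight-saving period (28 September 2024 – 1 February 2025), so Pelath Canton is on standard time, UTC+08:00.
23:45 UTC + 8h = 07:45 Pelath Canton (rolling into the next day, 17 February 2025).

07:45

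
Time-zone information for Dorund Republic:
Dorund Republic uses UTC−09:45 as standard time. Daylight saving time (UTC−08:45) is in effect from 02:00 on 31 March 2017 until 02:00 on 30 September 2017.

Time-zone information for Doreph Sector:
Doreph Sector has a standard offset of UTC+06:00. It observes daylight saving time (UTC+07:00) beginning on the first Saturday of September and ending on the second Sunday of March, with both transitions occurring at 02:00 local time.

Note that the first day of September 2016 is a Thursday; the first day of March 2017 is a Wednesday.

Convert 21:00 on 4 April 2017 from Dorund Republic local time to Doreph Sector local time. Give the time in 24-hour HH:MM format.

11:45

4 April 2017 lies within the daylight-saving period (31 March – 30 September), so Dorund Republic is on daylight time, UTC−08:45.
21:00 Dorund Republic + 8h45m = 05:45 UTC (rolling into the next day, 5 April 2017).
1 September 2016 is a Thursday, so the first Saturday is September 3.
1 March 2017 is a Wednesday, so the first Sunday is March 5 and the second is March 12.
At the standard offset (UTC+06:00), 05:45 UTC + 6h = 11:45 Doreph Sector standard time.
The standard-time date in Doreph Sector, 5 April 2017, is outside the daylight-saving period (3 September 2016 – 12 March 2017), so Doreph Sector is on standard time, UTC+06:00.
05:45 UTC + 6h = 11:45 Doreph Sector.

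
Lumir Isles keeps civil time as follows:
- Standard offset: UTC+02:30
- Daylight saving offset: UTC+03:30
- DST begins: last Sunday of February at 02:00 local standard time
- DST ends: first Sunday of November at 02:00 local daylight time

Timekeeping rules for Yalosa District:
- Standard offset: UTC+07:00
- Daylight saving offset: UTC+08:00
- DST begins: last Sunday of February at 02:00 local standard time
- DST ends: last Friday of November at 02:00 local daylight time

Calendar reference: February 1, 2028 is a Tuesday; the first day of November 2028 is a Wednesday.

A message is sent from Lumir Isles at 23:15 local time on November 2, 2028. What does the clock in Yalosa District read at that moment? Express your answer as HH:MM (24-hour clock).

1 February 2028 is a Tuesday, so Sundays fall on 6, 13, 20, 27; the last is February 27.
1 November 2028 is a Wednesday, so the first Sunday is November 5.
Daylight saving runs 27 February – 5 November; November 2, 2028 is inside that window, so Lumir Isles is at UTC+03:30.
23:15 Lumir Isles − 3h30m = 19:45 UTC.
1 February 2028 is a Tuesday, so Sundays fall on 6, 13, 20, 27; the last is February 27.
1 November 2028 is a Wednesday, so Fridays fall on 3, 10, 17, 24; the last is November 24.
At the standard offset (UTC+07:00), 19:45 UTC + 7h = 02:45 Yalosa District standard time (rolling into the next day, 3 November 2028).
The standard-time date in Yalosa District, November 3, 2028, lies within the daylight-saving period (27 February – 24 November), so Yalosa District is on daylight time, UTC+08:00.
19:45 UTC + 8h = 03:45 Yalosa District (rolling into the next day, 3 November 2028).

03:45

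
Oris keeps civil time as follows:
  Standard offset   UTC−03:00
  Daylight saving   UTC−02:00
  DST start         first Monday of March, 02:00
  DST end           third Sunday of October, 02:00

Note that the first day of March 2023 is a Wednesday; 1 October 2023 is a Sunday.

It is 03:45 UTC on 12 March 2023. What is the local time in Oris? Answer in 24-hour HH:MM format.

1 March 2023 is a Wednesday, so the first Monday is March 6.
1 October 2023 is a Sunday, so the first Sunday is October 1 and the third is October 15.
At the standard offset (UTC−03:00), 03:45 UTC − 3h = 00:45 Oris standard time.
The standard-time date in Oris, 12 March 2023, lies within the daylight-saving period (6 March – 15 October), so Oris is on daylight time, UTC−02:00.
03:45 UTC − 2h = 01:45 local.

01:45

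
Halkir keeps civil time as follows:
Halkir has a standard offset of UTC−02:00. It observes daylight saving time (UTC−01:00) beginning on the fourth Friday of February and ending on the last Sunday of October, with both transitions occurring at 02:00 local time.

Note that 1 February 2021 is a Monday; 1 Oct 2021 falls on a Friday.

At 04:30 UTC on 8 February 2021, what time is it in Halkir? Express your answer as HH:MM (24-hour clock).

02:30

1 February 2021 is a Monday, so the first Friday is February 5 and the fourth is February 26.
1 October 2021 is a Friday, so Sundays fall on 3, 10, 17, 24, 31; the last is October 31.
At the standard offset (UTC−02:00), 04:30 UTC − 2h = 02:30 Halkir standard time.
The standard-time date in Halkir, 8 February 2021, does not fall between 26 February and 31 October, so daylight saving is not in effect and Halkir is at UTC−02:00.
04:30 UTC − 2h = 02:30 local.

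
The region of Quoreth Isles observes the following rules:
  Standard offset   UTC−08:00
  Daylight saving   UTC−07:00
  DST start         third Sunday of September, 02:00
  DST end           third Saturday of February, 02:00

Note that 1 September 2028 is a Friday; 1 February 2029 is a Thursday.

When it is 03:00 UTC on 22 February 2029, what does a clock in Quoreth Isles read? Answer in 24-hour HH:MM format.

19:00

1 September 2028 is a Friday, so the first Sunday is September 3 and the third is September 17.
1 February 2029 is a Thursday, so the first Saturday is February 3 and the third is February 17.
At the standard offset (UTC−08:00), 03:00 UTC − 8h = 19:00 Quoreth Isles standard time (rolling into the previous day, 21 February 2029).
Daylight saving runs 17 September 2028 – 17 February 2029; the standard-time date in Quoreth Isles, 21 February 2029, is outside that window, so Quoreth Isles is on standard time at UTC−08:00.
03:00 UTC − 8h = 19:00 local (rolling into the previous day, 21 February 2029).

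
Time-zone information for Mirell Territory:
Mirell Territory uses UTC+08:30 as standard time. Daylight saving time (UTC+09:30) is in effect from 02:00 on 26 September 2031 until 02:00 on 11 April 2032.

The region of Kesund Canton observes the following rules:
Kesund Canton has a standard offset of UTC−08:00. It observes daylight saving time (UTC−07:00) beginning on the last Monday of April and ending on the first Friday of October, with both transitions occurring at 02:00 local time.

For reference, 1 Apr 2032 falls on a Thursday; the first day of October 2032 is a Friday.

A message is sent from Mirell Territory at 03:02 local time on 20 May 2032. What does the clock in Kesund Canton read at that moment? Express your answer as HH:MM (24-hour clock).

20 May 2032 does not fall between 26 September 2031 and 11 April 2032, so daylight saving is not in effect and Mirell Territory is at UTC+08:30.
03:02 Mirell Territory − 8h30m = 18:32 UTC (rolling into the previous day, 19 May 2032).
1 April 2032 is a Thursday, so Mondays fall on 5, 12, 19, 26; the last is April 26.
1 October 2032 is a Friday, so the first Friday is October 1.
At the standard offset (UTC−08:00), 18:32 UTC − 8h = 10:32 Kesund Canton standard time.
The standard-time date in Kesund Canton, 19 May 2032, falls between 26 April and 1 October, so daylight saving is in effect and Kesund Canton is at UTC−07:00.
18:32 UTC − 7h = 11:32 Kesund Canton.

11:32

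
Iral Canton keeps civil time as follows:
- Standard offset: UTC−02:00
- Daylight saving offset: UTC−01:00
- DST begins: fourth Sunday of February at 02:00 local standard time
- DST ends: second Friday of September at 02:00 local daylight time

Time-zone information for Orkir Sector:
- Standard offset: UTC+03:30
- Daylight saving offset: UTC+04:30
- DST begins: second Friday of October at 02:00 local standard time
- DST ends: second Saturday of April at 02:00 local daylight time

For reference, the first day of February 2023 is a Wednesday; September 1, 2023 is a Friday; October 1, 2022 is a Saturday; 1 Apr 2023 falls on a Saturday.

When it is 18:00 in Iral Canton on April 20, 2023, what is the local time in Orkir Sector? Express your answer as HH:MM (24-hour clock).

1 February 2023 is a Wednesday, so the first Sunday is February 5 and the fourth is February 26.
1 September 2023 is a Friday, so the first Friday is September 1 and the second is September 8.
Daylight saving runs 26 February – 8 September; April 20, 2023 is inside that window, so Iral Canton is at UTC−01:00.
18:00 Iral Canton + 1h = 19:00 UTC.
1 October 2022 is a Saturday, so the first Friday is October 7 and the second is October 14.
1 April 2023 is a Saturday, so the first Saturday is April 1 and the second is April 8.
At the standard offset (UTC+03:30), 19:00 UTC + 3h30m = 22:30 Orkir Sector standard time.
The standard-time date in Orkir Sector, April 20, 2023, does not fall between 14 October 2022 and 8 April 2023, so daylight saving is not in effect and Orkir Sector is at UTC+03:30.
19:00 UTC + 3h30m = 22:30 Orkir Sector.

22:30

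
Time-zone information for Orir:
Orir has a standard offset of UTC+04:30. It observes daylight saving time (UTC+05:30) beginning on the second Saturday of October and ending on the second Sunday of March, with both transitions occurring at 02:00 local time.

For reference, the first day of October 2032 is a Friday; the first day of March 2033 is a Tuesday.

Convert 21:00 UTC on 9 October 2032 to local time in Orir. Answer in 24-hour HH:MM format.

1 October 2032 is a Friday, so the first Saturday is October 2 and the second is October 9.
1 March 2033 is a Tuesday, so the first Sunday is March 6 and the second is March 13.
At the standard offset (UTC+04:30), 21:00 UTC + 4h30m = 01:30 Orir standard time (rolling into the next day, 10 October 2032).
Daylight saving runs 9 October 2032 – 13 March 2033; the standard-time date in Orir, 10 October 2032, is inside that window, so Orir is at UTC+05:30.
21:00 UTC + 5h30m = 02:30 local (rolling into the next day, 10 October 2032).

02:30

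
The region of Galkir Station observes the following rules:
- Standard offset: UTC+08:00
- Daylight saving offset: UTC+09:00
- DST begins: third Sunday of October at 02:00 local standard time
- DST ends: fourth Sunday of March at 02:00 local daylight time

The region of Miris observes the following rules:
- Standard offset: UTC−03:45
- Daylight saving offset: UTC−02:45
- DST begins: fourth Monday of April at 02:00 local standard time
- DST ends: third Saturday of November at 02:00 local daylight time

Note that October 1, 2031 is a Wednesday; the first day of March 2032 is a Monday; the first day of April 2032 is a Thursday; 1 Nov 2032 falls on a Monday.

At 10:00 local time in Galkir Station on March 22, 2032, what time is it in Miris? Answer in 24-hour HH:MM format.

1 October 2031 is a Wednesday, so the first Sunday is October 5 and the third is October 19.
1 March 2032 is a Monday, so the first Sunday is March 7 and the fourth is March 28.
Daylight saving runs 19 October 2031 – 28 March 2032; March 22, 2032 is inside that window, so Galkir Station is at UTC+09:00.
10:00 Galkir Station − 9h = 01:00 UTC.
1 April 2032 is a Thursday, so the first Monday is April 5 and the fourth is April 26.
1 November 2032 is a Monday, so the first Saturday is November 6 and the third is November 20.
At the standard offset (UTC−03:45), 01:00 UTC − 3h45m = 21:15 Miris standard time (rolling into the previous day, 21 March 2032).
Daylight saving runs 26 April – 20 November; the standard-time date in Miris, March 21, 2032, is outside that window, so Miris is on standard time at UTC−03:45.
01:00 UTC − 3h45m = 21:15 Miris (rolling into the previous day, 21 March 2032).

21:15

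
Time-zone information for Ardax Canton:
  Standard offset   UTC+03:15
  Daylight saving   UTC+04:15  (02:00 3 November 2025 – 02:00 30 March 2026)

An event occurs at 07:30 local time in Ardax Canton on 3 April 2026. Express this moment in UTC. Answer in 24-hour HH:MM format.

04:15

3 April 2026 is outside the daylight-saving period (3 November 2025 – 30 March 2026), so Ardax Canton is on standard time, UTC+03:15.
07:30 local − 3h15m = 04:15 UTC.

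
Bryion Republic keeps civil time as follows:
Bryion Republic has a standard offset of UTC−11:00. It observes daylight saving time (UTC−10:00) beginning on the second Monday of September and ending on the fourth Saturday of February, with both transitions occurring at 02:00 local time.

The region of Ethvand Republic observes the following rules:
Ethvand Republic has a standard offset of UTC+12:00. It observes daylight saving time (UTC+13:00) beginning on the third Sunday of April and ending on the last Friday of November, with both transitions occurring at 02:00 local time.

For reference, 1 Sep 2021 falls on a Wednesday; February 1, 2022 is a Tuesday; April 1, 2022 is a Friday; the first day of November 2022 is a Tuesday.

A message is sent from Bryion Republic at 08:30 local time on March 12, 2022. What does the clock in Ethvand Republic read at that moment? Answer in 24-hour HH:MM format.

07:30

1 September 2021 is a Wednesday, so the first Monday is September 6 and the second is September 13.
1 February 2022 is a Tuesday, so the first Saturday is February 5 and the fourth is February 26.
Daylight saving runs 13 September 2021 – 26 February 2022; March 12, 2022 is outside that window, so Bryion Republic is on standard time at UTC−11:00.
08:30 Bryion Republic + 11h = 19:30 UTC.
1 April 2022 is a Friday, so the first Sunday is April 3 and the third is April 17.
1 November 2022 is a Tuesday, so Fridays fall on 4, 11, 18, 25; the last is November 25.
At the standard offset (UTC+12:00), 19:30 UTC + 12h = 07:30 Ethvand Republic standard time (rolling into the next day, 13 March 2022).
Daylight saving runs 17 April – 25 November; the standard-time date in Ethvand Republic, March 13, 2022, is outside that window, so Ethvand Republic is on standard time at UTC+12:00.
19:30 UTC + 12h = 07:30 Ethvand Republic (rolling into the next day, 13 March 2022).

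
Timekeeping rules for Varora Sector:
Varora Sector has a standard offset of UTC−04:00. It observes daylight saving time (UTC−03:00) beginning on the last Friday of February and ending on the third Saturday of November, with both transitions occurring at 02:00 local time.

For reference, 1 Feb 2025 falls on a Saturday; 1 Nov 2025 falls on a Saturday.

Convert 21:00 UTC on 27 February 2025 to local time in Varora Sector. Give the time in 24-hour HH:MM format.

1 February 2025 is a Saturday, so Fridays fall on 7, 14, 21, 28; the last is February 28.
1 November 2025 is a Saturday, so the first Saturday is November 1 and the third is November 15.
At the standard offset (UTC−04:00), 21:00 UTC − 4h = 17:00 Varora Sector standard time.
The standard-time date in Varora Sector, 27 February 2025, is outside the daylight-saving period (28 February – 15 November), so Varora Sector is on standard time, UTC−04:00.
21:00 UTC − 4h = 17:00 local.

17:00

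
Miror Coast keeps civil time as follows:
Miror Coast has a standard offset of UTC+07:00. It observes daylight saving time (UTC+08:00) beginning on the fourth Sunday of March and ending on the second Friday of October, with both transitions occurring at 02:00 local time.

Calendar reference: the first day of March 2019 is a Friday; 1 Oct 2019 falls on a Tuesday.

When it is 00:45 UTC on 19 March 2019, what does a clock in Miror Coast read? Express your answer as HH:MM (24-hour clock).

1 March 2019 is a Friday, so the first Sunday is March 3 and the fourth is March 24.
1 October 2019 is a Tuesday, so the first Friday is October 4 and the second is October 11.
At the standard offset (UTC+07:00), 00:45 UTC + 7h = 07:45 Miror Coast standard time.
Daylight saving runs 24 March – 11 October; the standard-time date in Miror Coast, 19 March 2019, is outside that window, so Miror Coast is on standard time at UTC+07:00.
00:45 UTC + 7h = 07:45 local.

07:45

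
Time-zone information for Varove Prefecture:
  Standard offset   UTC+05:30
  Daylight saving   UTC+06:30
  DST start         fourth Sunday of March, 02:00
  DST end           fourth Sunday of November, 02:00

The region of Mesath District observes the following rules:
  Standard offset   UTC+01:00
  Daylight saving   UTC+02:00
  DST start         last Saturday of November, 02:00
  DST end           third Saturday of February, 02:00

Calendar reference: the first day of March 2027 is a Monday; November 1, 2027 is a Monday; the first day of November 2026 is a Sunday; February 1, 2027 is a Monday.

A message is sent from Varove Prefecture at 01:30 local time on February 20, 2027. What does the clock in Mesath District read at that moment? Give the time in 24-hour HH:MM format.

1 March 2027 is a Monday, so the first Sunday is March 7 and the fourth is March 28.
1 November 2027 is a Monday, so the first Sunday is November 7 and the fourth is November 28.
February 20, 2027 is outside the daylight-saving period (28 March – 28 November), so Varove Prefecture is on standard time, UTC+05:30.
01:30 Varove Prefecture − 5h30m = 20:00 UTC (rolling into the previous day, 19 February 2027).
1 November 2026 is a Sunday, so Saturdays fall on 7, 14, 21, 28; the last is November 28.
1 February 2027 is a Monday, so the first Saturday is February 6 and the third is February 20.
At the standard offset (UTC+01:00), 20:00 UTC + 1h = 21:00 Mesath District standard time.
The standard-time date in Mesath District, February 19, 2027, falls between 28 November 2026 and 20 February 2027, so daylight saving is in effect and Mesath District is at UTC+02:00.
20:00 UTC + 2h = 22:00 Mesath District.

22:00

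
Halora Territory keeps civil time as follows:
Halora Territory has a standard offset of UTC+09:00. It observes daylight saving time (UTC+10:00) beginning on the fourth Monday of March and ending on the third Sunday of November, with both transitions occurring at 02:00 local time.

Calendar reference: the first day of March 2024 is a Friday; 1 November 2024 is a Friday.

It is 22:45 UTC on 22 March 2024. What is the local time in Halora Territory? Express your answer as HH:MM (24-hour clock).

07:45

1 March 2024 is a Friday, so the first Monday is March 4 and the fourth is March 25.
1 November 2024 is a Friday, so the first Sunday is November 3 and the third is November 17.
At the standard offset (UTC+09:00), 22:45 UTC + 9h = 07:45 Halora Territory standard time (rolling into the next day, 23 March 2024).
The standard-time date in Halora Territory, 23 March 2024, is outside the daylight-saving period (25 March – 17 November), so Halora Territory is on standard time, UTC+09:00.
22:45 UTC + 9h = 07:45 local (rolling into the next day, 23 March 2024).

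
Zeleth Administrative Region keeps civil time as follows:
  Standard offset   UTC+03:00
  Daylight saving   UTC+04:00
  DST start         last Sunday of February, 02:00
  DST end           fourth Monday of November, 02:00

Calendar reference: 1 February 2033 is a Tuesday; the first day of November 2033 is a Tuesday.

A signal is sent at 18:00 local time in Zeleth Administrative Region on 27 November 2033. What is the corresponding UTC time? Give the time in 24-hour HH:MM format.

14:00

1 February 2033 is a Tuesday, so Sundays fall on 6, 13, 20, 27; the last is February 27.
1 November 2033 is a Tuesday, so the first Monday is November 7 and the fourth is November 28.
27 November 2033 lies within the daylight-saving period (27 February – 28 November), so Zeleth Administrative Region is on daylight time, UTC+04:00.
18:00 local − 4h = 14:00 UTC.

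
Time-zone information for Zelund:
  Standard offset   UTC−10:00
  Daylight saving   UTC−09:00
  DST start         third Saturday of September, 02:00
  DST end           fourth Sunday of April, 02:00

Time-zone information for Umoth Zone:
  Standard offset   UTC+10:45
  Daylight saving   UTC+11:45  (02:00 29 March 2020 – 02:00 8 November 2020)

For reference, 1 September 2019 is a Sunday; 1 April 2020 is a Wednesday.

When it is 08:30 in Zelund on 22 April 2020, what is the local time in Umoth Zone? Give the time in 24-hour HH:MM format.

05:15

1 September 2019 is a Sunday, so the first Saturday is September 7 and the third is September 21.
1 April 2020 is a Wednesday, so the first Sunday is April 5 and the fourth is April 26.
22 April 2020 falls between 21 September 2019 and 26 April 2020, so daylight saving is in effect and Zelund is at UTC−09:00.
08:30 Zelund + 9h = 17:30 UTC.
At the standard offset (UTC+10:45), 17:30 UTC + 10h45m = 04:15 Umoth Zone standard time (rolling into the next day, 23 April 2020).
The standard-time date in Umoth Zone, 23 April 2020, lies within the daylight-saving period (29 March – 8 November), so Umoth Zone is on daylight time, UTC+11:45.
17:30 UTC + 11h45m = 05:15 Umoth Zone (rolling into the next day, 23 April 2020).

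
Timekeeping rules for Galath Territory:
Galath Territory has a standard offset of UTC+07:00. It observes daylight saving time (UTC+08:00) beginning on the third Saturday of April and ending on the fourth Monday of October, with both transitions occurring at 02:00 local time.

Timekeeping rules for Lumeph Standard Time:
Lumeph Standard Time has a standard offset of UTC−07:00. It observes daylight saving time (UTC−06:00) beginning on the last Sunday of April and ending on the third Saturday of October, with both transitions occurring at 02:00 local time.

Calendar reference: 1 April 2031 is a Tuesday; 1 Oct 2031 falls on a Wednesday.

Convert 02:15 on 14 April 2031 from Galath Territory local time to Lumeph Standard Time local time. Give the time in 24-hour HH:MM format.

12:15

1 April 2031 is a Tuesday, so the first Saturday is April 5 and the third is April 19.
1 October 2031 is a Wednesday, so the first Monday is October 6 and the fourth is October 27.
14 April 2031 does not fall between 19 April and 27 October, so daylight saving is not in effect and Galath Territory is at UTC+07:00.
02:15 Galath Territory − 7h = 19:15 UTC (rolling into the previous day, 13 April 2031).
1 April 2031 is a Tuesday, so Sundays fall on 6, 13, 20, 27; the last is April 27.
1 October 2031 is a Wednesday, so the first Saturday is October 4 and the third is October 18.
At the standard offset (UTC−07:00), 19:15 UTC − 7h = 12:15 Lumeph Standard Time standard time.
The standard-time date in Lumeph Standard Time, 13 April 2031, is outside the daylight-saving period (27 April – 18 October), so Lumeph Standard Time is on standard time, UTC−07:00.
19:15 UTC − 7h = 12:15 Lumeph Standard Time.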